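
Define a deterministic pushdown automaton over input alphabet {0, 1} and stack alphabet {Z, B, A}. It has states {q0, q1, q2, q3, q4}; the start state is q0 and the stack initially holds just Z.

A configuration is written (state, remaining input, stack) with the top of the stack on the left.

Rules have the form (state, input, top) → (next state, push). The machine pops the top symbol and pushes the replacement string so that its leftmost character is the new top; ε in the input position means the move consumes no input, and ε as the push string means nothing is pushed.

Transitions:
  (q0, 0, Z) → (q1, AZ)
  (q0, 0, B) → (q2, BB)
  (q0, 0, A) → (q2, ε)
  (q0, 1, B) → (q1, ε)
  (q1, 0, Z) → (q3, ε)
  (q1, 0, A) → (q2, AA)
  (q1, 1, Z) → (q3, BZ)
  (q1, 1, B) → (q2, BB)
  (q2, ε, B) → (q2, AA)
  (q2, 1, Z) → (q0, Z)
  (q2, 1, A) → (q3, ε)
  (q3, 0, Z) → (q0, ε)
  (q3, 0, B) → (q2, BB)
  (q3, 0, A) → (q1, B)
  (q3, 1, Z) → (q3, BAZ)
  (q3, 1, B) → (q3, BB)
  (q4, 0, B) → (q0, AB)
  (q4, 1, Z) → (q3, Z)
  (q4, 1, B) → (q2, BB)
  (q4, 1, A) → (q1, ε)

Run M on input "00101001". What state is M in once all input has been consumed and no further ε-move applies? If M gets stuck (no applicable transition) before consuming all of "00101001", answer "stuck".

(q0, 00101001, Z) ⊢ (q1, 0101001, AZ) ⊢ (q2, 101001, AAZ) ⊢ (q3, 01001, AZ) ⊢ (q1, 1001, BZ) ⊢ (q2, 001, BBZ) ⊢ (q2, 001, AABZ)
No transition for (q2, 0, top A); M blocks with input 001 remaining.

stuck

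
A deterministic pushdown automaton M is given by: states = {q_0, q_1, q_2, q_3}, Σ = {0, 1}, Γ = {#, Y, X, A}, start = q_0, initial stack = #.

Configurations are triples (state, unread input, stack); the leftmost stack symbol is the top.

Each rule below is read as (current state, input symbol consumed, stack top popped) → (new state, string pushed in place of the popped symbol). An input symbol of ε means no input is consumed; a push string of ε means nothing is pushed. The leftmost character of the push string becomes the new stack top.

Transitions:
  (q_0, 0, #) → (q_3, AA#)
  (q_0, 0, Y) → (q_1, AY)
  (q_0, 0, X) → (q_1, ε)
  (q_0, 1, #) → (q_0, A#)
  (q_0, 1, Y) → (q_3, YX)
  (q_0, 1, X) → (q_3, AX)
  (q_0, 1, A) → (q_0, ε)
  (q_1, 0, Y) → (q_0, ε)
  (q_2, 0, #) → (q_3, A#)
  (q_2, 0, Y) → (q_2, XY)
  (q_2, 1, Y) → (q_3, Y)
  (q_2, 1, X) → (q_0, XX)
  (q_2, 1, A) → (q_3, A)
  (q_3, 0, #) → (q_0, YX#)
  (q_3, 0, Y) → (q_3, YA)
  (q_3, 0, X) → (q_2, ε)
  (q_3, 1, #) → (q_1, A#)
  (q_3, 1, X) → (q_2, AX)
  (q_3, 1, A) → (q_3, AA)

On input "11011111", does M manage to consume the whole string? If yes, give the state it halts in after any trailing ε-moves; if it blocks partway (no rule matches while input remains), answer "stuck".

q_3

(q_0, 11011111, #) ⊢ (q_0, 1011111, A#) ⊢ (q_0, 011111, #) ⊢ (q_3, 11111, AA#) ⊢ (q_3, 1111, AAA#) ⊢ (q_3, 111, AAAA#) ⊢ (q_3, 11, AAAAA#) ⊢ (q_3, 1, AAAAAA#) ⊢ (q_3, ε, AAAAAAA#)
All input consumed; M is in state q_3.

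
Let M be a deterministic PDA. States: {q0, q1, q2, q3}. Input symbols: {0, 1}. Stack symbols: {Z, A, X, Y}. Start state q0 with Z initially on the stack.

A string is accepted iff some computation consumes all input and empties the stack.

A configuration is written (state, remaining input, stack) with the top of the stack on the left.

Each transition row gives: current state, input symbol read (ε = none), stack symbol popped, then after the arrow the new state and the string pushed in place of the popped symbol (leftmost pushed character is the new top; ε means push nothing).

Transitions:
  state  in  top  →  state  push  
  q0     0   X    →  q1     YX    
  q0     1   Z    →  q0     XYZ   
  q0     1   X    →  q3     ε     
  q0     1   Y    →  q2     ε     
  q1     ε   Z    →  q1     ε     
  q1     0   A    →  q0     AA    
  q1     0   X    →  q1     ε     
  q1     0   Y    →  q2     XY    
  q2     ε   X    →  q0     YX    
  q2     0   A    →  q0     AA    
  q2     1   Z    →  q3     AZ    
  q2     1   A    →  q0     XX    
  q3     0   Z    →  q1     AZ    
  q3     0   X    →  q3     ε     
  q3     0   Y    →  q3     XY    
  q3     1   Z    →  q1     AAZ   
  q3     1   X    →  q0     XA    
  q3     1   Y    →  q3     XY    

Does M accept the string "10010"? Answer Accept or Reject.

Reject

(q0, 10010, Z)
  read 1, top Z: go to q0, push XYZ → (q0, 0010, XYZ)
  read 0, top X: go to q1, push YX → (q1, 010, YXYZ)
  read 0, top Y: go to q2, push XY → (q2, 10, XYXYZ)
  ε-move, top X: go to q0, push YX → (q0, 10, YXYXYZ)
  read 1, top Y: go to q2, push ε → (q2, 0, XYXYZ)
  ε-move, top X: go to q0, push YX → (q0, 0, YXYXYZ)
No transition applies at (q0, 0, YXYXYZ); input not fully consumed.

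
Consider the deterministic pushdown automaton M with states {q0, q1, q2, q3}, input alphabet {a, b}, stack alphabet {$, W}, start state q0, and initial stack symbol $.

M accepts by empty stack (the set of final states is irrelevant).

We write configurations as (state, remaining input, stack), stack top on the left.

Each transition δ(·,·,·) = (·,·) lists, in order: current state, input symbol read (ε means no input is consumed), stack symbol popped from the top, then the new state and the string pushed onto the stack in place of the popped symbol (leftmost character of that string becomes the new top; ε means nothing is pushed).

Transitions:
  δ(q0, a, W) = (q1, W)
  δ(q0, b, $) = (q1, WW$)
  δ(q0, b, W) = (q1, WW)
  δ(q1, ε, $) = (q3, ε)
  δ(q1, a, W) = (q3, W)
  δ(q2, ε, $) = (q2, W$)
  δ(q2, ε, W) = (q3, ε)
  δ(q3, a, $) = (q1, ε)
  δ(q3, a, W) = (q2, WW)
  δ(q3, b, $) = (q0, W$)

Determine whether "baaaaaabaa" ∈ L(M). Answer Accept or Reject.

Reject

(q0, baaaaaabaa, $)
  read b, top $: go to q1, push WW$ → (q1, aaaaaabaa, WW$)
  read a, top W: go to q3, push W → (q3, aaaaabaa, WW$)
  read a, top W: go to q2, push WW → (q2, aaaabaa, WWW$)
  ε-move, top W: go to q3, push ε → (q3, aaaabaa, WW$)
  read a, top W: go to q2, push WW → (q2, aaabaa, WWW$)
  ε-move, top W: go to q3, push ε → (q3, aaabaa, WW$)
  read a, top W: go to q2, push WW → (q2, aabaa, WWW$)
  ε-move, top W: go to q3, push ε → (q3, aabaa, WW$)
  read a, top W: go to q2, push WW → (q2, abaa, WWW$)
  ε-move, top W: go to q3, push ε → (q3, abaa, WW$)
  read a, top W: go to q2, push WW → (q2, baa, WWW$)
  ε-move, top W: go to q3, push ε → (q3, baa, WW$)
No transition applies at (q3, baa, WW$); input not fully consumed.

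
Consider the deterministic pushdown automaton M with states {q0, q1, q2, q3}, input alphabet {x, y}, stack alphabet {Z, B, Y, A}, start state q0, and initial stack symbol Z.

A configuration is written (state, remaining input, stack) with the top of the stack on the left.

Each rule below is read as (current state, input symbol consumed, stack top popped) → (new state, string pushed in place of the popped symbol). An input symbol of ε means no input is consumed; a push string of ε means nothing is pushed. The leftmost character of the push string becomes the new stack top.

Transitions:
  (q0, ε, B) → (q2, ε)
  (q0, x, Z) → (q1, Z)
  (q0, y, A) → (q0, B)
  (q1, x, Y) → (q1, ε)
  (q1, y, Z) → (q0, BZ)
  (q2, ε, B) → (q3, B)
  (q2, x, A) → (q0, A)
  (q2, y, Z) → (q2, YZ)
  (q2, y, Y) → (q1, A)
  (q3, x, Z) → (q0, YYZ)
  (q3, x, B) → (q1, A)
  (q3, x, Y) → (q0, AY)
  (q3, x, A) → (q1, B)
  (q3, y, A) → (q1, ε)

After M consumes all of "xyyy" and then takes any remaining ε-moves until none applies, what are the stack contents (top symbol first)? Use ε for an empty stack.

(q0, xyyy, Z) ⊢ (q1, yyy, Z) ⊢ (q0, yy, BZ) ⊢ (q2, yy, Z) ⊢ (q2, y, YZ) ⊢ (q1, ε, AZ)
All input consumed in state q1 with stack AZ.

AZ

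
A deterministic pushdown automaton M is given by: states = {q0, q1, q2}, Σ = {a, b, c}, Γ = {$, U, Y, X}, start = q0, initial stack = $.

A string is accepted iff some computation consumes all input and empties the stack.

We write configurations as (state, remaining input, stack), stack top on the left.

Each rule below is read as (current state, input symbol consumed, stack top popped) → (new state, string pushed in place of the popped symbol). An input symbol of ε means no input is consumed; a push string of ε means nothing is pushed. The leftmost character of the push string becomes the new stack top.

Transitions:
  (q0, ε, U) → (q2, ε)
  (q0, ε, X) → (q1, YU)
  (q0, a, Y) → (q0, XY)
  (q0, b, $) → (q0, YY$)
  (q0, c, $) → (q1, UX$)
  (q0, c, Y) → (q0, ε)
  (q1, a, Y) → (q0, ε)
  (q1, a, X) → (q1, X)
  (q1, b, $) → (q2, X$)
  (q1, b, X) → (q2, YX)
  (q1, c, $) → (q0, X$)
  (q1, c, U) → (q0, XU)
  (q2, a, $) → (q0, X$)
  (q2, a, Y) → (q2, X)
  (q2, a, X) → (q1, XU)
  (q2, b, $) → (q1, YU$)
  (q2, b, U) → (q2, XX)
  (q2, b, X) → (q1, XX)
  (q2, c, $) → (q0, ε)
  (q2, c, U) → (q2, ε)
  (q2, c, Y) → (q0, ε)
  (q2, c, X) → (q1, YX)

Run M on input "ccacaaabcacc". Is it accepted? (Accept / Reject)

(q0, ccacaaabcacc, $)
  read c, top $: go to q1, push UX$ → (q1, cacaaabcacc, UX$)
  read c, top U: go to q0, push XU → (q0, acaaabcacc, XUX$)
  ε-move, top X: go to q1, push YU → (q1, acaaabcacc, YUUX$)
  read a, top Y: go to q0, push ε → (q0, caaabcacc, UUX$)
  ε-move, top U: go to q2, push ε → (q2, caaabcacc, UX$)
  read c, top U: go to q2, push ε → (q2, aaabcacc, X$)
  read a, top X: go to q1, push XU → (q1, aabcacc, XU$)
  read a, top X: go to q1, push X → (q1, abcacc, XU$)
  read a, top X: go to q1, push X → (q1, bcacc, XU$)
  read b, top X: go to q2, push YX → (q2, cacc, YXU$)
  read c, top Y: go to q0, push ε → (q0, acc, XU$)
  ε-move, top X: go to q1, push YU → (q1, acc, YUU$)
  read a, top Y: go to q0, push ε → (q0, cc, UU$)
  ε-move, top U: go to q2, push ε → (q2, cc, U$)
  read c, top U: go to q2, push ε → (q2, c, $)
  read c, top $: go to q0, push ε → (q0, ε, ε)
All input consumed and the stack is empty.

Accept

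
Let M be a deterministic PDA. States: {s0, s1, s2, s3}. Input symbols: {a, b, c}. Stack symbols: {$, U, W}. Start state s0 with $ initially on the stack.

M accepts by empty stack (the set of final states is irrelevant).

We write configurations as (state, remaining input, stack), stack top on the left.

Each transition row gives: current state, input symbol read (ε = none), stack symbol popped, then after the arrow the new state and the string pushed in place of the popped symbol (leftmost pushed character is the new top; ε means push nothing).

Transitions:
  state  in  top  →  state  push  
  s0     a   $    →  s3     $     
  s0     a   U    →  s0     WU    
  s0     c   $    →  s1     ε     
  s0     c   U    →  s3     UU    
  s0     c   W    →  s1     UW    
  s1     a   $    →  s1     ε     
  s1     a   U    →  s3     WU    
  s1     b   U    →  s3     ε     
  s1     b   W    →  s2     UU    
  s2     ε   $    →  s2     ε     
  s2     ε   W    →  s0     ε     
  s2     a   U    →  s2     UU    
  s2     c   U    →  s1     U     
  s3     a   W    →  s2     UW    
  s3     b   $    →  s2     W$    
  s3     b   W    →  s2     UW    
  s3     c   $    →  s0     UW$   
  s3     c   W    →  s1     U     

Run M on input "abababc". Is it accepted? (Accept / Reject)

Accept

(s0, abababc, $)
  read a, top $: go to s3, push $ → (s3, bababc, $)
  read b, top $: go to s2, push W$ → (s2, ababc, W$)
  ε-move, top W: go to s0, push ε → (s0, ababc, $)
  read a, top $: go to s3, push $ → (s3, babc, $)
  read b, top $: go to s2, push W$ → (s2, abc, W$)
  ε-move, top W: go to s0, push ε → (s0, abc, $)
  read a, top $: go to s3, push $ → (s3, bc, $)
  read b, top $: go to s2, push W$ → (s2, c, W$)
  ε-move, top W: go to s0, push ε → (s0, c, $)
  read c, top $: go to s1, push ε → (s1, ε, ε)
All input consumed and the stack is empty.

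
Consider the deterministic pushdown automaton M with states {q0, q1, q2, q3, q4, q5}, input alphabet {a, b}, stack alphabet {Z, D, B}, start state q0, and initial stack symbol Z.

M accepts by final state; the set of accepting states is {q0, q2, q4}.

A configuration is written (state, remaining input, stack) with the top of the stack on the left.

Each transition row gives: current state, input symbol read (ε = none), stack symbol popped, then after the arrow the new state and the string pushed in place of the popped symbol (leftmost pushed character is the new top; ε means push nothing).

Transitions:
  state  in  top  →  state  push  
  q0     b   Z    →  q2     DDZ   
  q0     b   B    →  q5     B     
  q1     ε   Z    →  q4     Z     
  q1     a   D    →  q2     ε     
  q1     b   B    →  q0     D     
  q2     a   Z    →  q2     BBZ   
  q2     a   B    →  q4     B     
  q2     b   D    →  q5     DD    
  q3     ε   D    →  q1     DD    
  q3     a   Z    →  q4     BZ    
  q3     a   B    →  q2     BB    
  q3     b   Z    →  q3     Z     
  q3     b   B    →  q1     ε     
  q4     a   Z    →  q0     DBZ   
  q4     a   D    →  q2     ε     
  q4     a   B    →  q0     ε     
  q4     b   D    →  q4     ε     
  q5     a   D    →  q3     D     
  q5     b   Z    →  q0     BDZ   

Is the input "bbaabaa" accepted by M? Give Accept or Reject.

(q0, bbaabaa, Z)
  read b, top Z: go to q2, push DDZ → (q2, baabaa, DDZ)
  read b, top D: go to q5, push DD → (q5, aabaa, DDDZ)
  read a, top D: go to q3, push D → (q3, abaa, DDDZ)
  ε-move, top D: go to q1, push DD → (q1, abaa, DDDDZ)
  read a, top D: go to q2, push ε → (q2, baa, DDDZ)
  read b, top D: go to q5, push DD → (q5, aa, DDDDZ)
  read a, top D: go to q3, push D → (q3, a, DDDDZ)
  ε-move, top D: go to q1, push DD → (q1, a, DDDDDZ)
  read a, top D: go to q2, push ε → (q2, ε, DDDDZ)
All input consumed; state q2 ∈ F.

Accept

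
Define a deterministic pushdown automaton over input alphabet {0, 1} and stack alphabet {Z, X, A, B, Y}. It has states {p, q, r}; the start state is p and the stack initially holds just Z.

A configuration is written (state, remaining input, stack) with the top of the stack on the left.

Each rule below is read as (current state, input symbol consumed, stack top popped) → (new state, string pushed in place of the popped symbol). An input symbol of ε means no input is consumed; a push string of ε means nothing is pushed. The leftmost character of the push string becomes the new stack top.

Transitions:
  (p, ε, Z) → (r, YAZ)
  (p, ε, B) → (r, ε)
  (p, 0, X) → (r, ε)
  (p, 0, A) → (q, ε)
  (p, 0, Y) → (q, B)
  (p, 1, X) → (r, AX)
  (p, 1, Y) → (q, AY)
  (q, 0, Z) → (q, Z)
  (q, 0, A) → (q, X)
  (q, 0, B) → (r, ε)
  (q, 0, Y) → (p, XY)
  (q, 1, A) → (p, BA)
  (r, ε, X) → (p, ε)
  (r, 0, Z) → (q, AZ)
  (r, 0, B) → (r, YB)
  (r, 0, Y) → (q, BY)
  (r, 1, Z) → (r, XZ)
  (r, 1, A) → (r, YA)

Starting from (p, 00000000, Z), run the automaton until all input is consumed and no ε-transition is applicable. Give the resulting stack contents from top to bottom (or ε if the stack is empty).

YAZ

(p, 00000000, Z)
  ε-move, top Z: go to r, push YAZ → (r, 00000000, YAZ)
  read 0, top Y: go to q, push BY → (q, 0000000, BYAZ)
  read 0, top B: go to r, push ε → (r, 000000, YAZ)
  read 0, top Y: go to q, push BY → (q, 00000, BYAZ)
  read 0, top B: go to r, push ε → (r, 0000, YAZ)
  read 0, top Y: go to q, push BY → (q, 000, BYAZ)
  read 0, top B: go to r, push ε → (r, 00, YAZ)
  read 0, top Y: go to q, push BY → (q, 0, BYAZ)
  read 0, top B: go to r, push ε → (r, ε, YAZ)
All input consumed in state r with stack YAZ.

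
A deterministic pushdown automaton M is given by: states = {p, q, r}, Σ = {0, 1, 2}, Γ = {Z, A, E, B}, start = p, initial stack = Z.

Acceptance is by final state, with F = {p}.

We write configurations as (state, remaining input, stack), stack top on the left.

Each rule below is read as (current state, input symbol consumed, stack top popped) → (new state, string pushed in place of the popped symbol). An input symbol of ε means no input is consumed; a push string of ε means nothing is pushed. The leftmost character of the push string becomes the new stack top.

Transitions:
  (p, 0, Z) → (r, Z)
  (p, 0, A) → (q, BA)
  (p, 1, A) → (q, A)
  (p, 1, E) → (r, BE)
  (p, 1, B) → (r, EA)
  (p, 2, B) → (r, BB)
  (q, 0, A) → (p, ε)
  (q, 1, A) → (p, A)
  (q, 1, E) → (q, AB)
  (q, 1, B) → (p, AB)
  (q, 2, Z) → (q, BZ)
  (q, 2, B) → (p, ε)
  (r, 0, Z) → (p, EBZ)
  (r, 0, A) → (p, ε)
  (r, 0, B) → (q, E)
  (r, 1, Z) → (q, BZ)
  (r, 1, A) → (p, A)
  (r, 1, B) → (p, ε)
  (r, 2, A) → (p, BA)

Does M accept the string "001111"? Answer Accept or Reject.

Accept

(p, 001111, Z)
  read 0, top Z: go to r, push Z → (r, 01111, Z)
  read 0, top Z: go to p, push EBZ → (p, 1111, EBZ)
  read 1, top E: go to r, push BE → (r, 111, BEBZ)
  read 1, top B: go to p, push ε → (p, 11, EBZ)
  read 1, top E: go to r, push BE → (r, 1, BEBZ)
  read 1, top B: go to p, push ε → (p, ε, EBZ)
All input consumed; state p ∈ F.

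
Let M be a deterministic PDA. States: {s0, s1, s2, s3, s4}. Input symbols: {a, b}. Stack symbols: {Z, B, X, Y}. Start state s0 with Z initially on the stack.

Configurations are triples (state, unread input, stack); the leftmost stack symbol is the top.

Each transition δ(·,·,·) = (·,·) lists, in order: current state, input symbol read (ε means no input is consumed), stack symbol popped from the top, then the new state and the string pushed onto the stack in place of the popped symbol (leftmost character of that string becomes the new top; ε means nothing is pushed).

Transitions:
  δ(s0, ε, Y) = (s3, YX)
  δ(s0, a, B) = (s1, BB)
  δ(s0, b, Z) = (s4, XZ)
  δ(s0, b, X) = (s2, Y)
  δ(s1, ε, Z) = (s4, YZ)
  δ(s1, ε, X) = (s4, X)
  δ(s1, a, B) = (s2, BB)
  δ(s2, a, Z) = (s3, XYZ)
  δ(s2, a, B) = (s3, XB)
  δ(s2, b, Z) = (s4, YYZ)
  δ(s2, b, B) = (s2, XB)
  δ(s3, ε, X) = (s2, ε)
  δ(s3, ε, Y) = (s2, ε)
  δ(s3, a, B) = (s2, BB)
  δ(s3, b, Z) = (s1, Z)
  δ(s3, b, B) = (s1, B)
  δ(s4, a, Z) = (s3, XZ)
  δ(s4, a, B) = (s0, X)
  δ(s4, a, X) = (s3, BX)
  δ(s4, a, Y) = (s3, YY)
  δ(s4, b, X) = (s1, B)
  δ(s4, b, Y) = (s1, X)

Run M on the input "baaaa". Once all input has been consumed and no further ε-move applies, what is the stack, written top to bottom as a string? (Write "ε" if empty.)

(s0, baaaa, Z) ⊢ (s4, aaaa, XZ) ⊢ (s3, aaa, BXZ) ⊢ (s2, aa, BBXZ) ⊢ (s3, a, XBBXZ) ⊢ (s2, a, BBXZ) ⊢ (s3, ε, XBBXZ) ⊢ (s2, ε, BBXZ)
All input consumed in state s2 with stack BBXZ.

BBXZ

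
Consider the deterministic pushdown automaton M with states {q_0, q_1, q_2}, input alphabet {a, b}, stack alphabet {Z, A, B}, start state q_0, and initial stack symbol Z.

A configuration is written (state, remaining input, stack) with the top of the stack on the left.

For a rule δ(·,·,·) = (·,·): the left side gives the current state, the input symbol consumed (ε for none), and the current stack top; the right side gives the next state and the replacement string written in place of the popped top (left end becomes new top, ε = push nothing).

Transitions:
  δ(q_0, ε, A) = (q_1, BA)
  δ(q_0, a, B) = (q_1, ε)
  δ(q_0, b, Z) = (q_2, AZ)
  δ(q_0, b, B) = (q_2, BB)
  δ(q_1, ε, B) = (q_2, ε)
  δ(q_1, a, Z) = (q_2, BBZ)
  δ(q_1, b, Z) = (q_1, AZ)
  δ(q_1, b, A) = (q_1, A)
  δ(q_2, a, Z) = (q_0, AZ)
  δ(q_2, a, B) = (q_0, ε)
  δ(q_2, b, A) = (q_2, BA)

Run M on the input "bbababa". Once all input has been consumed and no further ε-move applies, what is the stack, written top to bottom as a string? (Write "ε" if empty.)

AZ

(q_0, bbababa, Z) ⊢ (q_2, bababa, AZ) ⊢ (q_2, ababa, BAZ) ⊢ (q_0, baba, AZ) ⊢ (q_1, baba, BAZ) ⊢ (q_2, baba, AZ) ⊢ (q_2, aba, BAZ) ⊢ (q_0, ba, AZ) ⊢ (q_1, ba, BAZ) ⊢ (q_2, ba, AZ) ⊢ (q_2, a, BAZ) ⊢ (q_0, ε, AZ) ⊢ (q_1, ε, BAZ) ⊢ (q_2, ε, AZ)
All input consumed in state q_2 with stack AZ.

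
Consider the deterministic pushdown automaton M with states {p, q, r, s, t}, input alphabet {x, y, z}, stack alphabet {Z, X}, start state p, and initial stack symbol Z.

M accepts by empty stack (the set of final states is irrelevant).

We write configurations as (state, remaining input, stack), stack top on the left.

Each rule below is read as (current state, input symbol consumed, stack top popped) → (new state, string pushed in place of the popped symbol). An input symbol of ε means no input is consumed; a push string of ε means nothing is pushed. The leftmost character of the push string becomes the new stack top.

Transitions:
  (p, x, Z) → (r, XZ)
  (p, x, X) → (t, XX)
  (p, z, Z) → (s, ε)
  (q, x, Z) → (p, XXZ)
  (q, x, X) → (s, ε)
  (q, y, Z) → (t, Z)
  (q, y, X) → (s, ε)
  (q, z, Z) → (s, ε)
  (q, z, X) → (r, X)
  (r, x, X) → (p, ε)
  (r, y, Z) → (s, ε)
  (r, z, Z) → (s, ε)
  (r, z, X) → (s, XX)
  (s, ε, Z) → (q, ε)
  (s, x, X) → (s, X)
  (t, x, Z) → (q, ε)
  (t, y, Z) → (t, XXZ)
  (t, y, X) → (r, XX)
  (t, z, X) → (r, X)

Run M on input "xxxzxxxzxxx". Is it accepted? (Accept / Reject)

Reject

(p, xxxzxxxzxxx, Z)
  read x, top Z: go to r, push XZ → (r, xxzxxxzxxx, XZ)
  read x, top X: go to p, push ε → (p, xzxxxzxxx, Z)
  read x, top Z: go to r, push XZ → (r, zxxxzxxx, XZ)
  read z, top X: go to s, push XX → (s, xxxzxxx, XXZ)
  read x, top X: go to s, push X → (s, xxzxxx, XXZ)
  read x, top X: go to s, push X → (s, xzxxx, XXZ)
  read x, top X: go to s, push X → (s, zxxx, XXZ)
No transition applies at (s, zxxx, XXZ); input not fully consumed.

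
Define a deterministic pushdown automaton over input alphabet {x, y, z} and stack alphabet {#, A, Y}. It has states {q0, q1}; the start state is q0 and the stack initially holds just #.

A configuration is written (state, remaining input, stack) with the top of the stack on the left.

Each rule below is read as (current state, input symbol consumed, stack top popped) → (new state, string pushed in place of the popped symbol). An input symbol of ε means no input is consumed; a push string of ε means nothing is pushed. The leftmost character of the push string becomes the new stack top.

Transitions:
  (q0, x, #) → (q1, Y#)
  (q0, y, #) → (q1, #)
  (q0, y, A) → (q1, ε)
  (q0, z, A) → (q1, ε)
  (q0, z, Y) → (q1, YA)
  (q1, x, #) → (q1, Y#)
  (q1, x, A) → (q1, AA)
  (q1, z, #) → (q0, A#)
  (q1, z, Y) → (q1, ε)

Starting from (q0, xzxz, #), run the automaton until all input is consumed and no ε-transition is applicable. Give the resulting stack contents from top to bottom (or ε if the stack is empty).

#

(q0, xzxz, #) ⊢ (q1, zxz, Y#) ⊢ (q1, xz, #) ⊢ (q1, z, Y#) ⊢ (q1, ε, #)
All input consumed in state q1 with stack #.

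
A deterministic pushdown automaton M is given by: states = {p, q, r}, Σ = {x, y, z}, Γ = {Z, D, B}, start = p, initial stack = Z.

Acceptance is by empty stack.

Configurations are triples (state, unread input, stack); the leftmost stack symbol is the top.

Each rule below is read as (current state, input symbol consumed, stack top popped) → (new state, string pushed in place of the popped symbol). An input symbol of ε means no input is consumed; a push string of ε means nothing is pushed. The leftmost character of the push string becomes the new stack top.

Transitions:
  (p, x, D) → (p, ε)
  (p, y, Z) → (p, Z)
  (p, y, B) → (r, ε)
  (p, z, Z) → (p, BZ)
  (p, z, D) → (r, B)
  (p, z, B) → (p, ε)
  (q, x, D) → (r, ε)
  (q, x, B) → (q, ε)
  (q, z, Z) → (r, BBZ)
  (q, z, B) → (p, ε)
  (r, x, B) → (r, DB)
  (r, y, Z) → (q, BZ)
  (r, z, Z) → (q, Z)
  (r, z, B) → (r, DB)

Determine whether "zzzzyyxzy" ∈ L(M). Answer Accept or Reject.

Reject

(p, zzzzyyxzy, Z) ⊢ (p, zzzyyxzy, BZ) ⊢ (p, zzyyxzy, Z) ⊢ (p, zyyxzy, BZ) ⊢ (p, yyxzy, Z) ⊢ (p, yxzy, Z) ⊢ (p, xzy, Z)
No transition applies at (p, xzy, Z); input not fully consumed.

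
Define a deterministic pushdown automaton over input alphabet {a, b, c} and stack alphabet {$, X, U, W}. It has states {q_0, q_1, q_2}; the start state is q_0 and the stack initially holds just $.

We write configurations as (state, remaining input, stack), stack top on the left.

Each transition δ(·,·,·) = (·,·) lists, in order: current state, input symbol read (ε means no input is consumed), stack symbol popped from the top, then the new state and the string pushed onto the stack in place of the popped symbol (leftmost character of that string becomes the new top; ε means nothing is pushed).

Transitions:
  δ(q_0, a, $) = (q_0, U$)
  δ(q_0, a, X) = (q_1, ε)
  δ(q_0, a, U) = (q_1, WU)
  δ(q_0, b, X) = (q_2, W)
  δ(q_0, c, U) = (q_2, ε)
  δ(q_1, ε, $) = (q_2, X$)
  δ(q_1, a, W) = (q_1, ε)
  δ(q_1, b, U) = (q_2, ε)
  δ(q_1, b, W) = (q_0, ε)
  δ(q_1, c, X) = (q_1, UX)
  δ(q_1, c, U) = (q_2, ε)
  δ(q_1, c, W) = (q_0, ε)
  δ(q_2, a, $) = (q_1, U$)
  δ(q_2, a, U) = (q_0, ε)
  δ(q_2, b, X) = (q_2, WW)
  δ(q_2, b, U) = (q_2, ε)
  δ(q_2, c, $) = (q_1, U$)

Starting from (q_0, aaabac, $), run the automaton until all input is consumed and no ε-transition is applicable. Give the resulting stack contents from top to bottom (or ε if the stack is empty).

(q_0, aaabac, $)
  read a, top $: go to q_0, push U$ → (q_0, aabac, U$)
  read a, top U: go to q_1, push WU → (q_1, abac, WU$)
  read a, top W: go to q_1, push ε → (q_1, bac, U$)
  read b, top U: go to q_2, push ε → (q_2, ac, $)
  read a, top $: go to q_1, push U$ → (q_1, c, U$)
  read c, top U: go to q_2, push ε → (q_2, ε, $)
All input consumed in state q_2 with stack $.

$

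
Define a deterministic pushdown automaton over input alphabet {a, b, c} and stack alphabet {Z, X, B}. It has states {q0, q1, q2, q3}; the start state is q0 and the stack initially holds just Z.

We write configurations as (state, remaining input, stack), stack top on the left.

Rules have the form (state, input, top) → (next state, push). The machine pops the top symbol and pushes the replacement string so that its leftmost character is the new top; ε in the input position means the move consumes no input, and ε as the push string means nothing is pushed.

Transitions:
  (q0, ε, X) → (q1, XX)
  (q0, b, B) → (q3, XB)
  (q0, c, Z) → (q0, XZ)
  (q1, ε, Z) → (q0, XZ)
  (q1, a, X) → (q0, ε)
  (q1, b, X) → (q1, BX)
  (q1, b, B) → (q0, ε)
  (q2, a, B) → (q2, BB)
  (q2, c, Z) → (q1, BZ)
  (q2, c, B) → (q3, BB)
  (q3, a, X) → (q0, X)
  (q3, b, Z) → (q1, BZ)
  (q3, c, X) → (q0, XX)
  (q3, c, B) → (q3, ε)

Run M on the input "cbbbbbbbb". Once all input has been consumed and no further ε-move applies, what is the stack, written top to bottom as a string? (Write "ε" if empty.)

XXXXXXZ

(q0, cbbbbbbbb, Z)
  read c, top Z: go to q0, push XZ → (q0, bbbbbbbb, XZ)
  ε-move, top X: go to q1, push XX → (q1, bbbbbbbb, XXZ)
  read b, top X: go to q1, push BX → (q1, bbbbbbb, BXXZ)
  read b, top B: go to q0, push ε → (q0, bbbbbb, XXZ)
  ε-move, top X: go to q1, push XX → (q1, bbbbbb, XXXZ)
  read b, top X: go to q1, push BX → (q1, bbbbb, BXXXZ)
  read b, top B: go to q0, push ε → (q0, bbbb, XXXZ)
  ε-move, top X: go to q1, push XX → (q1, bbbb, XXXXZ)
  read b, top X: go to q1, push BX → (q1, bbb, BXXXXZ)
  read b, top B: go to q0, push ε → (q0, bb, XXXXZ)
  ε-move, top X: go to q1, push XX → (q1, bb, XXXXXZ)
  read b, top X: go to q1, push BX → (q1, b, BXXXXXZ)
  read b, top B: go to q0, push ε → (q0, ε, XXXXXZ)
  ε-move, top X: go to q1, push XX → (q1, ε, XXXXXXZ)
All input consumed in state q1 with stack XXXXXXZ.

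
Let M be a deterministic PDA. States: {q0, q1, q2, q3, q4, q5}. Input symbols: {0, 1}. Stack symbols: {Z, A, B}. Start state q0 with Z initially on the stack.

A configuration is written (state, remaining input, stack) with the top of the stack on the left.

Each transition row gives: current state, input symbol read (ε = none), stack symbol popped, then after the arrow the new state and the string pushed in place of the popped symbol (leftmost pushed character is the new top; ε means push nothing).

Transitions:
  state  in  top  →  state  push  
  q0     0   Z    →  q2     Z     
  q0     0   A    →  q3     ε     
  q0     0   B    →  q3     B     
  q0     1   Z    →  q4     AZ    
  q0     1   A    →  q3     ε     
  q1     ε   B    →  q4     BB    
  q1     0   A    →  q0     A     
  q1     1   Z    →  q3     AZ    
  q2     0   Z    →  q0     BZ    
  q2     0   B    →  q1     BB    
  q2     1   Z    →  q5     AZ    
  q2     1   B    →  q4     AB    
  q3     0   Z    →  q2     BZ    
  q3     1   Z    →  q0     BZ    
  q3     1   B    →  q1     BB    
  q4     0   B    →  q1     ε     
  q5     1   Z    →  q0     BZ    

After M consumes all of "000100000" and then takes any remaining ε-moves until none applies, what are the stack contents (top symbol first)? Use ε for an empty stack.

BBBZ

(q0, 000100000, Z)
  read 0, top Z: go to q2, push Z → (q2, 00100000, Z)
  read 0, top Z: go to q0, push BZ → (q0, 0100000, BZ)
  read 0, top B: go to q3, push B → (q3, 100000, BZ)
  read 1, top B: go to q1, push BB → (q1, 00000, BBZ)
  ε-move, top B: go to q4, push BB → (q4, 00000, BBBZ)
  read 0, top B: go to q1, push ε → (q1, 0000, BBZ)
  ε-move, top B: go to q4, push BB → (q4, 0000, BBBZ)
  read 0, top B: go to q1, push ε → (q1, 000, BBZ)
  ε-move, top B: go to q4, push BB → (q4, 000, BBBZ)
  read 0, top B: go to q1, push ε → (q1, 00, BBZ)
  ε-move, top B: go to q4, push BB → (q4, 00, BBBZ)
  read 0, top B: go to q1, push ε → (q1, 0, BBZ)
  ε-move, top B: go to q4, push BB → (q4, 0, BBBZ)
  read 0, top B: go to q1, push ε → (q1, ε, BBZ)
  ε-move, top B: go to q4, push BB → (q4, ε, BBBZ)
All input consumed in state q4 with stack BBBZ.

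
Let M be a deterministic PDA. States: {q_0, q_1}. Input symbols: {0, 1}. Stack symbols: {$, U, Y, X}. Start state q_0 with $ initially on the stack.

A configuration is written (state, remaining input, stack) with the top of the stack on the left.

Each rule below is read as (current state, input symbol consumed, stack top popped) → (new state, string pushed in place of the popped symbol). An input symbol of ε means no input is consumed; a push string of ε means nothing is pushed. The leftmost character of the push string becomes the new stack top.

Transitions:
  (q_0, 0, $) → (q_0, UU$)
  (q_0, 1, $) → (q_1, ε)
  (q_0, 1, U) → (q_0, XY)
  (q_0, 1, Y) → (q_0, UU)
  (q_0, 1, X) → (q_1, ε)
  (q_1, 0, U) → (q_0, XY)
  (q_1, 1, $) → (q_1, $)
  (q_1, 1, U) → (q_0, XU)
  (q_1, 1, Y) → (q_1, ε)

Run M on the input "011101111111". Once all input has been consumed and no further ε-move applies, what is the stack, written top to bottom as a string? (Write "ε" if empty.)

$

(q_0, 011101111111, $)
  read 0, top $: go to q_0, push UU$ → (q_0, 11101111111, UU$)
  read 1, top U: go to q_0, push XY → (q_0, 1101111111, XYU$)
  read 1, top X: go to q_1, push ε → (q_1, 101111111, YU$)
  read 1, top Y: go to q_1, push ε → (q_1, 01111111, U$)
  read 0, top U: go to q_0, push XY → (q_0, 1111111, XY$)
  read 1, top X: go to q_1, push ε → (q_1, 111111, Y$)
  read 1, top Y: go to q_1, push ε → (q_1, 11111, $)
  read 1, top $: go to q_1, push $ → (q_1, 1111, $)
  read 1, top $: go to q_1, push $ → (q_1, 111, $)
  read 1, top $: go to q_1, push $ → (q_1, 11, $)
  read 1, top $: go to q_1, push $ → (q_1, 1, $)
  read 1, top $: go to q_1, push $ → (q_1, ε, $)
All input consumed in state q_1 with stack $.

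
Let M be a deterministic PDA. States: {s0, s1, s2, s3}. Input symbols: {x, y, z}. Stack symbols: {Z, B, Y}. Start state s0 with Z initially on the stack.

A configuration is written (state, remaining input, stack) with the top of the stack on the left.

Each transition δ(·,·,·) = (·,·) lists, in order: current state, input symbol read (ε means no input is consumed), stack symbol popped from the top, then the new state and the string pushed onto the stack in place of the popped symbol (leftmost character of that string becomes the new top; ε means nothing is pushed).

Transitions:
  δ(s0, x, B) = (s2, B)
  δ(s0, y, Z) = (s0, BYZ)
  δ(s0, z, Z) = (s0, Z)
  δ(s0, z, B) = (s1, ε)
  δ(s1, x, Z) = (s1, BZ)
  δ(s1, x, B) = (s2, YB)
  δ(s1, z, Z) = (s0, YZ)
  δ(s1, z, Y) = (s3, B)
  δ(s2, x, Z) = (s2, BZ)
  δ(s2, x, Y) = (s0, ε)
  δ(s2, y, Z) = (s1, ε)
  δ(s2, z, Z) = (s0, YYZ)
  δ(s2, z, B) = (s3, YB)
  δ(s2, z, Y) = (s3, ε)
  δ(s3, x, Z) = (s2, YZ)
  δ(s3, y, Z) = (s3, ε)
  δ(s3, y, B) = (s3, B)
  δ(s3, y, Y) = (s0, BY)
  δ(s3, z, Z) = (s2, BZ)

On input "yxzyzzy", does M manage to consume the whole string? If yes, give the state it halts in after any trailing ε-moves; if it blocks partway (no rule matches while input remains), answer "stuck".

(s0, yxzyzzy, Z) ⊢ (s0, xzyzzy, BYZ) ⊢ (s2, zyzzy, BYZ) ⊢ (s3, yzzy, YBYZ) ⊢ (s0, zzy, BYBYZ) ⊢ (s1, zy, YBYZ) ⊢ (s3, y, BBYZ) ⊢ (s3, ε, BBYZ)
All input consumed; M is in state s3.

s3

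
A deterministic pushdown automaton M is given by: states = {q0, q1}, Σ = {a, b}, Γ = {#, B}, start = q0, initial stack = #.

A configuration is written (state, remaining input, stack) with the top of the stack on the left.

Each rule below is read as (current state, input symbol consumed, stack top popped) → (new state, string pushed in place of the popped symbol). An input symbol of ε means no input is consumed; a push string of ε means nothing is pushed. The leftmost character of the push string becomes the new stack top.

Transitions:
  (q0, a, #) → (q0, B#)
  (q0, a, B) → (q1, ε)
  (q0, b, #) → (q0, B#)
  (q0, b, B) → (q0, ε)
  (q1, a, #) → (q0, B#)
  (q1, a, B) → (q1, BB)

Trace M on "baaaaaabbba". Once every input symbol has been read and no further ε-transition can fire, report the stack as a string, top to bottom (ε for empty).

B#

(q0, baaaaaabbba, #)
  read b, top #: go to q0, push B# → (q0, aaaaaabbba, B#)
  read a, top B: go to q1, push ε → (q1, aaaaabbba, #)
  read a, top #: go to q0, push B# → (q0, aaaabbba, B#)
  read a, top B: go to q1, push ε → (q1, aaabbba, #)
  read a, top #: go to q0, push B# → (q0, aabbba, B#)
  read a, top B: go to q1, push ε → (q1, abbba, #)
  read a, top #: go to q0, push B# → (q0, bbba, B#)
  read b, top B: go to q0, push ε → (q0, bba, #)
  read b, top #: go to q0, push B# → (q0, ba, B#)
  read b, top B: go to q0, push ε → (q0, a, #)
  read a, top #: go to q0, push B# → (q0, ε, B#)
All input consumed in state q0 with stack B#.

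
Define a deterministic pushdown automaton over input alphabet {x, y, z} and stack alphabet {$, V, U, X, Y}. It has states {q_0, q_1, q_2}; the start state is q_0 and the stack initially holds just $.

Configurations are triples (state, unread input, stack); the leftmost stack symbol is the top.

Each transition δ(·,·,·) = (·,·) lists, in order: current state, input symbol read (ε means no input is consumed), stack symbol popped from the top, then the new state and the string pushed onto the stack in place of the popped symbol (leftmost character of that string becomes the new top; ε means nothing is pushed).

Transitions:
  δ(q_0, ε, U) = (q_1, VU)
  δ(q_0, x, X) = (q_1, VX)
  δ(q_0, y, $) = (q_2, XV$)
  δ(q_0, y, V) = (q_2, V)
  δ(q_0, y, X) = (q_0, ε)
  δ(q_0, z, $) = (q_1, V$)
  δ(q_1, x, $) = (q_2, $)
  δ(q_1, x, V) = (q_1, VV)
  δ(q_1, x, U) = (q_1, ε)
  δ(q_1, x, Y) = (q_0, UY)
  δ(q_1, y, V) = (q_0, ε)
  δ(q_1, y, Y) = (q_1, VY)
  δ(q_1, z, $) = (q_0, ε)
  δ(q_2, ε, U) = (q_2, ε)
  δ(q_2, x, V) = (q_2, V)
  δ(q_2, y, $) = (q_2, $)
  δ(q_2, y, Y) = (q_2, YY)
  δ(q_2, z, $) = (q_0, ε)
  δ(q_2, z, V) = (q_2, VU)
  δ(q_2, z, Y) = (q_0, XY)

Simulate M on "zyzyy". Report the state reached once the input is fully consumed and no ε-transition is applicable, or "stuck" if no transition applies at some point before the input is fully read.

(q_0, zyzyy, $) ⊢ (q_1, yzyy, V$) ⊢ (q_0, zyy, $) ⊢ (q_1, yy, V$) ⊢ (q_0, y, $) ⊢ (q_2, ε, XV$)
All input consumed; M is in state q_2.

q_2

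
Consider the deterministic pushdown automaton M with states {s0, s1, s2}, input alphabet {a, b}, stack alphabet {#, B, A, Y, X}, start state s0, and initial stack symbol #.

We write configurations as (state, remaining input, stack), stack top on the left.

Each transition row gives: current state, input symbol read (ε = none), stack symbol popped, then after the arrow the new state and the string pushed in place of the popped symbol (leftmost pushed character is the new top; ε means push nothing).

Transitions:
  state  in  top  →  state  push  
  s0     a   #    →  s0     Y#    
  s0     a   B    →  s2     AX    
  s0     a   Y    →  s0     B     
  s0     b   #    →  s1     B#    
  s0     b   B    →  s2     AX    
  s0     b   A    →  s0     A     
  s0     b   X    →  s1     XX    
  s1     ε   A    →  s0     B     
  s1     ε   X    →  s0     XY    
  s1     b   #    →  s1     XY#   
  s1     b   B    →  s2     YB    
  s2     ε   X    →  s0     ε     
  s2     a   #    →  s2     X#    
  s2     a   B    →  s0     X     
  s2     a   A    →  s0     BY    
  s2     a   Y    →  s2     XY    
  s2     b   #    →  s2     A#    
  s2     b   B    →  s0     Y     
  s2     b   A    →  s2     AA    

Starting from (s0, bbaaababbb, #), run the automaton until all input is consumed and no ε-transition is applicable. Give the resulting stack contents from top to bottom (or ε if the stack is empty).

AAAXYAXB#

(s0, bbaaababbb, #) ⊢ (s1, baaababbb, B#) ⊢ (s2, aaababbb, YB#) ⊢ (s2, aababbb, XYB#) ⊢ (s0, aababbb, YB#) ⊢ (s0, ababbb, BB#) ⊢ (s2, babbb, AXB#) ⊢ (s2, abbb, AAXB#) ⊢ (s0, bbb, BYAXB#) ⊢ (s2, bb, AXYAXB#) ⊢ (s2, b, AAXYAXB#) ⊢ (s2, ε, AAAXYAXB#)
All input consumed in state s2 with stack AAAXYAXB#.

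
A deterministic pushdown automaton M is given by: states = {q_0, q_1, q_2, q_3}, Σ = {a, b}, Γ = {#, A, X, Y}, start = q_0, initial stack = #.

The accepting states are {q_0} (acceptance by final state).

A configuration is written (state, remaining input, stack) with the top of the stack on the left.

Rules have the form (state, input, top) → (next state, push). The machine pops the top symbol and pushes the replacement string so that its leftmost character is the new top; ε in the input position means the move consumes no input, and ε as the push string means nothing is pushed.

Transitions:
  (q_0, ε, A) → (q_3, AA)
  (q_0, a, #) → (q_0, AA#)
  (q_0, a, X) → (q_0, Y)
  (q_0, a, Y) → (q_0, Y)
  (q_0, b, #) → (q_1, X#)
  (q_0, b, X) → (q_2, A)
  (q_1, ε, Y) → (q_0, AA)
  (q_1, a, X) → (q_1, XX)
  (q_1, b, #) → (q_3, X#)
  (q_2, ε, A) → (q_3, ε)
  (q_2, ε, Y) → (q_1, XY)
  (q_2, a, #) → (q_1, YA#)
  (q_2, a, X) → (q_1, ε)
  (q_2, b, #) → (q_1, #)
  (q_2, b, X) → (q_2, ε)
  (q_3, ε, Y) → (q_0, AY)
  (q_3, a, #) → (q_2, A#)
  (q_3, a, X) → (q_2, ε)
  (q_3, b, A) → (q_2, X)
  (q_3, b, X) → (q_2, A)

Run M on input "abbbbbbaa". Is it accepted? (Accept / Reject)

Accept

(q_0, abbbbbbaa, #)
  read a, top #: go to q_0, push AA# → (q_0, bbbbbbaa, AA#)
  ε-move, top A: go to q_3, push AA → (q_3, bbbbbbaa, AAA#)
  read b, top A: go to q_2, push X → (q_2, bbbbbaa, XAA#)
  read b, top X: go to q_2, push ε → (q_2, bbbbaa, AA#)
  ε-move, top A: go to q_3, push ε → (q_3, bbbbaa, A#)
  read b, top A: go to q_2, push X → (q_2, bbbaa, X#)
  read b, top X: go to q_2, push ε → (q_2, bbaa, #)
  read b, top #: go to q_1, push # → (q_1, baa, #)
  read b, top #: go to q_3, push X# → (q_3, aa, X#)
  read a, top X: go to q_2, push ε → (q_2, a, #)
  read a, top #: go to q_1, push YA# → (q_1, ε, YA#)
  ε-move, top Y: go to q_0, push AA → (q_0, ε, AAA#)
All input consumed; state q_0 ∈ F.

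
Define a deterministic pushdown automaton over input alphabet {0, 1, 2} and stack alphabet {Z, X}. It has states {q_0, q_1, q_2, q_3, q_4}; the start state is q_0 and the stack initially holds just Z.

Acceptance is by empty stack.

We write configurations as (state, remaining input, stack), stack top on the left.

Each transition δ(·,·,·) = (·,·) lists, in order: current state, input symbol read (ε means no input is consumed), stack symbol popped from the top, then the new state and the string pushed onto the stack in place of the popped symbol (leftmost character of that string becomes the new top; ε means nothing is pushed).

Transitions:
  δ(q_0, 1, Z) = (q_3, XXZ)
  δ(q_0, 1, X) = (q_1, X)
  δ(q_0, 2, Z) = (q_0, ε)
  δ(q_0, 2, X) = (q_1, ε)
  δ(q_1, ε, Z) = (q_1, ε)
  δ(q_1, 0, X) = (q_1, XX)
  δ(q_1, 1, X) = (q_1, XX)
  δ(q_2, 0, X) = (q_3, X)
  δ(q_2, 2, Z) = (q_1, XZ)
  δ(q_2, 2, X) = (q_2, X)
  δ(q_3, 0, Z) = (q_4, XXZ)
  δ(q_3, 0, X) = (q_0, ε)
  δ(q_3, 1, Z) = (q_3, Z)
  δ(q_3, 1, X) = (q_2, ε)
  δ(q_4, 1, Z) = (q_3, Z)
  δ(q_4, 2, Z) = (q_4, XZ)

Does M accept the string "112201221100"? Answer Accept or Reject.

Reject

(q_0, 112201221100, Z)
  read 1, top Z: go to q_3, push XXZ → (q_3, 12201221100, XXZ)
  read 1, top X: go to q_2, push ε → (q_2, 2201221100, XZ)
  read 2, top X: go to q_2, push X → (q_2, 201221100, XZ)
  read 2, top X: go to q_2, push X → (q_2, 01221100, XZ)
  read 0, top X: go to q_3, push X → (q_3, 1221100, XZ)
  read 1, top X: go to q_2, push ε → (q_2, 221100, Z)
  read 2, top Z: go to q_1, push XZ → (q_1, 21100, XZ)
No transition applies at (q_1, 21100, XZ); input not fully consumed.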